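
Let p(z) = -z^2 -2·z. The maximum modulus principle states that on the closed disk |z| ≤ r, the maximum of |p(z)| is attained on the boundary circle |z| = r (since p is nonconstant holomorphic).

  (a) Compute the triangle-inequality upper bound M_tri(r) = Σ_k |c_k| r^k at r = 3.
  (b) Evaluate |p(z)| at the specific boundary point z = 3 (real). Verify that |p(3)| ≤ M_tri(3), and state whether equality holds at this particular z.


Coefficients: c_0 = 0, c_1 = -2, c_2 = -1. Radius r = 3.
Part (a). Triangle bound: M_tri(r) = Σ_k |c_k| r^k
  = |0|·3^0 + |-2|·3^1 + |-1|·3^2
  = 0 + 6 + 9 = 15.
This bounds M(r) := max_{|z|=r} |p(z)| from above; equality holds iff all terms c_k z^k can be made to align in phase at a single z on |z|=r.
Part (b). At z = 3 (real, on the circle |z| = r):
  p(3) = (0)·3^0 + (-2)·3^1 + (-1)·3^2 = -15.
  |p(3)| = 15.
Since all nonzero coefficients share the same sign, |p(3)| = 15 = M_tri(3); the triangle bound is attained at z = 3, so in fact M(r) = 15.

M_tri(3) = 15; |p(3)| = 15; equality at z=3: yes.


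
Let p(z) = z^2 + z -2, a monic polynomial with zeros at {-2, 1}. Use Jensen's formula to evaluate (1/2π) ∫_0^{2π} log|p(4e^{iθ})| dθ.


Zeros: -2, 1; r = 4.
Inside |z| < r: -2, 1. Outside (|z| ≥ r): ∅.
p(0) = -2, so log|p(0)| = log(2) = 0.6931.
Apply Jensen: I(r) = log|p(0)| + Σ_k log(r/|z_k|), summed over zeros inside |z| < r.
  log(r/|z_k|) for z_k = -2: log(4/2) = 0.6931
  log(r/|z_k|) for z_k = 1: log(4/1) = 1.3863
Sum over inside zeros: 2.0794.
I(r) = log|p(0)| + (inside sum) = 0.6931 + 2.0794 = 2.7726.
Closed form (all zeros inside, monic): I(r) = n·log(r) = 2·log(4) = 2.7726. ✓

I(r) ≈ 2.7726.


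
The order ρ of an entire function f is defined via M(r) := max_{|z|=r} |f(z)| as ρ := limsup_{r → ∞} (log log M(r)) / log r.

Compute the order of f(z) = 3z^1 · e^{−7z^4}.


M(r) = max_{|z|=r} |3|·|z|^1·|e^{−7z^4}| = 3·r^1 · e^{7r^4} (the factors attain their maxima compatibly on |z|=r). Then log M(r) = log 3 + 1·log r + 7r^4, dominated by the last term, so log log M(r) ~ 4·log r. The polynomial factor 3z^1 contributes only a log r term and does not affect the order. ρ = 4.
Therefore ρ = 4.

Order ρ = 4.


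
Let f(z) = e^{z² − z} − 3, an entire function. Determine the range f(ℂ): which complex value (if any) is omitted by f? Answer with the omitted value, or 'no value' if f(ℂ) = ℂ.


Little Picard bounds the complement of f(ℂ) to at most one point.
The exponent g(z) = z² − z is a nonconstant polynomial, hence surjective onto ℂ. So e^{g(z)} takes every value in {e^w : w ∈ ℂ} = ℂ ∖ {0}. Adding -3 shifts the range to ℂ ∖ {-3}. f omits exactly -3.

Omitted value: -3.


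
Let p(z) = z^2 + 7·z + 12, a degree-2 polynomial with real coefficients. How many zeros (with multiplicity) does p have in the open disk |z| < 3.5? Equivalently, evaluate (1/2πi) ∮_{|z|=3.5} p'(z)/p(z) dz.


The zeros of p are: -4, -3.
Their magnitudes are: 4, 3.
Zeros with |z| < R = 3.5: -3.
Count = 1.
By the argument principle, (1/2πi) ∮_{|z|=R} p'(z)/p(z) dz equals exactly this count.

Number of zeros inside |z| < 3.5: 1.


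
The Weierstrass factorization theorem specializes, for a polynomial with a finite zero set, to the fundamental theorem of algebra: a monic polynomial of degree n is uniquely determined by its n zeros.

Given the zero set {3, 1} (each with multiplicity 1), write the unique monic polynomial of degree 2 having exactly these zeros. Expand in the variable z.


The polynomial is p(z) = ∏_{α ∈ S} (z − α), where S = {3, 1}.
Expanding the product yields: p(z) = z^2 -4·z + 3.
The resulting polynomial has degree 2 and real coefficients as required.

p(z) = z^2 -4·z + 3.


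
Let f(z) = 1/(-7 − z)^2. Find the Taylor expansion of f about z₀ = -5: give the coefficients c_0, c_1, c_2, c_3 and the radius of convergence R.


Let w = z − z₀, so z = z₀ + w.
Then -7 − z = -7 − (z₀ + w) = (-7 − z₀) − w = -2 − w.
f(z) = 1/(-2 − w)^2 = (1/(-2)^2) · (1 − w/(-2))^{−2}.
By the binomial series (1−u)^{−2} = Σ_{n≥0} C(n+1, 1) u^n for |u|<1, with u = w/(-2):
  c_n = C(n+1, 1) / (-2)^(n+2).
  c_0 = 1/(-2)^2 = 1/4.
  c_1 = 2/(-2)^3 = -1/4.
  c_2 = 3/(-2)^4 = 3/16.
  c_3 = 4/(-2)^5 = -1/8.
The series is valid for |w/d| < 1, i.e. |z − z₀| < |d|.
Radius of convergence: R = |-7 − z₀| = |-2| = 2 (distance from z₀ to the singularity z = -7).

c_0 = 1/4, c_1 = -1/4, c_2 = 3/16, c_3 = -1/8; R = 2.


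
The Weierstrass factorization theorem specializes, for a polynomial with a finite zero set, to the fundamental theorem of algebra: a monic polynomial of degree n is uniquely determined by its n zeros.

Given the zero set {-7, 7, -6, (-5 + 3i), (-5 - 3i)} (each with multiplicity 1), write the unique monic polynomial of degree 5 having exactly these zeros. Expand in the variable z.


The polynomial is p(z) = ∏_{α ∈ S} (z − α), where S = {-7, 7, -6, (-5 + 3i), (-5 - 3i)}.
Expanding the product yields: p(z) = z^5 + 16·z^4 + 45·z^3 -580·z^2 -4606·z -9996.
Note conjugate pairs combine to real quadratics: (z − (-5+3i))(z − (-5−3i)) = z² + 10z + 34.
The resulting polynomial has degree 5 and real coefficients as required.

p(z) = z^5 + 16·z^4 + 45·z^3 -580·z^2 -4606·z -9996.


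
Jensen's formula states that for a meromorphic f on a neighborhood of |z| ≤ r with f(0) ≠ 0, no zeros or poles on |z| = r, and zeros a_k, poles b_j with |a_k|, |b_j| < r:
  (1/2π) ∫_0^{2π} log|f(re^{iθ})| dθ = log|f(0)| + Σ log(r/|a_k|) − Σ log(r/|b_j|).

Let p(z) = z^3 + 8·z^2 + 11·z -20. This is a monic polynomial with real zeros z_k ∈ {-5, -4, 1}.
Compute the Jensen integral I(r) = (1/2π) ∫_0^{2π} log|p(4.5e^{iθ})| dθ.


Zeros: -5, -4, 1; r = 4.5.
Inside |z| < r: -4, 1. Outside (|z| ≥ r): -5.
p(0) = -20, so log|p(0)| = log(20) = 2.9957.
Apply Jensen: I(r) = log|p(0)| + Σ_k log(r/|z_k|), summed over zeros inside |z| < r.
  log(r/|z_k|) for z_k = -4: log(4.5/4) = 0.1178
  log(r/|z_k|) for z_k = 1: log(4.5/1) = 1.5041
  Outside zeros (-5) contribute nothing to the Jensen sum.
Sum over inside zeros: 1.6219.
I(r) = log|p(0)| + (inside sum) = 2.9957 + 1.6219 = 4.6176.
Note: since some zeros are outside |z| ≤ r, the simplified n·log(r) form does NOT apply — only the inside zeros contribute.

I(r) ≈ 4.6176.


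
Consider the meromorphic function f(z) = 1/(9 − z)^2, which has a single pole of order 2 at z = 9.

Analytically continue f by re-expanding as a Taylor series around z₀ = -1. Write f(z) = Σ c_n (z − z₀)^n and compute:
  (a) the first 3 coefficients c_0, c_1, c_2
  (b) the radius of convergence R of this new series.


Let w = z − z₀, so z = z₀ + w.
Then 9 − z = 9 − (z₀ + w) = (9 − z₀) − w = 10 − w.
f(z) = 1/(10 − w)^2 = (1/(10)^2) · (1 − w/(10))^{−2}.
By the binomial series (1−u)^{−2} = Σ_{n≥0} C(n+1, 1) u^n for |u|<1, with u = w/(10):
  c_n = C(n+1, 1) / (10)^(n+2).
  c_0 = 1/(10)^2 = 1/100.
  c_1 = 2/(10)^3 = 1/500.
  c_2 = 3/(10)^4 = 3/10000.
The series is valid for |w/d| < 1, i.e. |z − z₀| < |d|.
Radius of convergence: R = |9 − z₀| = |10| = 10 (distance from z₀ to the singularity z = 9).

c_0 = 1/100, c_1 = 1/500, c_2 = 3/10000; R = 10.


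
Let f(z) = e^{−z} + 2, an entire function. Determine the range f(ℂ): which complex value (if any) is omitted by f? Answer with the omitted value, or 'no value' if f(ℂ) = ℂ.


Little Picard bounds the complement of f(ℂ) to at most one point.
e^{−z} is never zero on ℂ, so 1·e^{−z} takes every value in ℂ ∖ {0}. Adding 2 shifts the range to ℂ ∖ {2}. Thus f omits exactly the value 2.

Omitted value: 2.


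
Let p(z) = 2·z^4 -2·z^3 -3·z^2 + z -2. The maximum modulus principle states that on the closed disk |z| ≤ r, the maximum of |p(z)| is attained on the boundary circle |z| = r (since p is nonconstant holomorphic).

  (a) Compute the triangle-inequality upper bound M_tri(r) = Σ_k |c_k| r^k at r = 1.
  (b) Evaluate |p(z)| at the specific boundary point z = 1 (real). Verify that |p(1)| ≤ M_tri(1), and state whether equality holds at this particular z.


Coefficients: c_0 = -2, c_1 = 1, c_2 = -3, c_3 = -2, c_4 = 2. Radius r = 1.
Part (a). Triangle bound: M_tri(r) = Σ_k |c_k| r^k
  = |-2|·1^0 + |1|·1^1 + |-3|·1^2 + |-2|·1^3 + |2|·1^4
  = 2 + 1 + 3 + 2 + 2 = 10.
This bounds M(r) := max_{|z|=r} |p(z)| from above; equality holds iff all terms c_k z^k can be made to align in phase at a single z on |z|=r.
Part (b). At z = 1 (real, on the circle |z| = r):
  p(1) = (-2)·1^0 + (1)·1^1 + (-3)·1^2 + (-2)·1^3 + (2)·1^4 = -4.
  |p(1)| = 4.
Check: |p(1)| = 4 ≤ 10 = M_tri(1). ✓ Equality does not hold at z = 1 (the coefficients have mixed signs, so the terms do not all align in phase there).

M_tri(1) = 10; |p(1)| = 4; equality at z=1: no.


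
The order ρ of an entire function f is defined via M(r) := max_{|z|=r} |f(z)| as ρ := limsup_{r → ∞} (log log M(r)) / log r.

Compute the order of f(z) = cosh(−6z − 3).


cosh(w) is a linear combination of e^{iw} and e^{−iw} (or e^w, e^{−w} in the hyperbolic case), so |cosh(w)| ≤ e^{|w|}. With w = −6z − 3, |w| ≤ 6|z| + 3 = 6r + 3 on |z| = r, giving M(r) ≤ e^{6r + 3}, so ρ ≤ 1. On a suitable ray (z = it for sin/cos; z = t for sinh/cosh, t real → ∞), |cosh(−6z − 3)| grows like e^{6|t|}/2, so ρ ≥ 1. Hence ρ = 1.
Therefore ρ = 1.

Order ρ = 1.


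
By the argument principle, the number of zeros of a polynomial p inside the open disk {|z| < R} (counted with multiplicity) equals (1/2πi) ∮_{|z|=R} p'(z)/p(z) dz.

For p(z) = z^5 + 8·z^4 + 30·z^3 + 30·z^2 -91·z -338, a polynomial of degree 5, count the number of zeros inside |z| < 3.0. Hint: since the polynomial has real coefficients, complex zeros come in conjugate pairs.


The zeros of p are: (-3 + 2i), (-3 - 2i), (-2 + 3i), (-2 - 3i), 2.
Their magnitudes are: 3.606, 3.606, 3.606, 3.606, 2.
Zeros with |z| < R = 3.0: 2.
Count = 1.
By the argument principle, (1/2πi) ∮_{|z|=R} p'(z)/p(z) dz equals exactly this count.

Number of zeros inside |z| < 3.0: 1.


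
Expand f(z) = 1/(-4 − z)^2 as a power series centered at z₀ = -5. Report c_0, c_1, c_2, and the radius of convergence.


Let w = z − z₀, so z = z₀ + w.
Then -4 − z = -4 − (z₀ + w) = (-4 − z₀) − w = 1 − w.
f(z) = 1/(1 − w)^2 = (1/(1)^2) · (1 − w/(1))^{−2}.
By the binomial series (1−u)^{−2} = Σ_{n≥0} C(n+1, 1) u^n for |u|<1, with u = w/(1):
  c_n = C(n+1, 1) / (1)^(n+2).
  c_0 = 1/(1)^2 = 1.
  c_1 = 2/(1)^3 = 2.
  c_2 = 3/(1)^4 = 3.
The series is valid for |w/d| < 1, i.e. |z − z₀| < |d|.
Radius of convergence: R = |-4 − z₀| = |1| = 1 (distance from z₀ to the singularity z = -4).

c_0 = 1, c_1 = 2, c_2 = 3; R = 1.


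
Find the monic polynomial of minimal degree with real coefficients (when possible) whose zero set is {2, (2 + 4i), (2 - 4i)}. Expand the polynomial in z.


The polynomial is p(z) = ∏_{α ∈ S} (z − α), where S = {2, (2 + 4i), (2 - 4i)}.
Expanding the product yields: p(z) = z^3 -6·z^2 + 28·z -40.
Note conjugate pairs combine to real quadratics: (z − (2+4i))(z − (2−4i)) = z² − 4z + 20.
The resulting polynomial has degree 3 and real coefficients as required.

p(z) = z^3 -6·z^2 + 28·z -40.


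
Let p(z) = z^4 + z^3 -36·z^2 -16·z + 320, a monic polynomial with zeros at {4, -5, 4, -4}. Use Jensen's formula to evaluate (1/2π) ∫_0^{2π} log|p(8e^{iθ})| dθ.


Zeros: -5, -4, 4, 4; r = 8.
Inside |z| < r: -5, -4, 4, 4. Outside (|z| ≥ r): ∅.
p(0) = 320, so log|p(0)| = log(320) = 5.7683.
Apply Jensen: I(r) = log|p(0)| + Σ_k log(r/|z_k|), summed over zeros inside |z| < r.
  log(r/|z_k|) for z_k = 4: log(8/4) = 0.6931
  log(r/|z_k|) for z_k = -5: log(8/5) = 0.4700
  log(r/|z_k|) for z_k = 4: log(8/4) = 0.6931
  log(r/|z_k|) for z_k = -4: log(8/4) = 0.6931
Sum over inside zeros: 2.5494.
I(r) = log|p(0)| + (inside sum) = 5.7683 + 2.5494 = 8.3178.
Closed form (all zeros inside, monic): I(r) = n·log(r) = 4·log(8) = 8.3178. ✓

I(r) ≈ 8.3178.


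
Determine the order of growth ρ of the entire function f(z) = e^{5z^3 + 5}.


|e^{5z^3 + 5}| = e^{Re(5·z^3) + 5} ≤ e^{5|z|^3 + 5} = e^{5r^3 + 5} on |z| = r, so ρ ≤ 3. Choosing z on |z|=r so that 5·z^3 is real positive (always possible by picking arg z appropriately) gives |f(z)| = e^{5r^3 + 5}, matching the bound. The additive constant 5 does not affect log log M(r) ~ 3·log r. Hence ρ = 3.
Therefore ρ = 3.

Order ρ = 3.


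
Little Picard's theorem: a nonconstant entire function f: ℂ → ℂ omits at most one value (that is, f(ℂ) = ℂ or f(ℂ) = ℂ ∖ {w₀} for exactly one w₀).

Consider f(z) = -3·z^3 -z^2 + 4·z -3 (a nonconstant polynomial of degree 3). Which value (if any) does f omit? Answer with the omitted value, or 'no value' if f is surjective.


Little Picard bounds the complement of f(ℂ) to at most one point.
For every w ∈ ℂ, the equation p(z) − w = 0 is a nonconstant polynomial in z and hence has at least one root by the fundamental theorem of algebra. So p is surjective onto ℂ, omitting no value.

Omitted value: no value.


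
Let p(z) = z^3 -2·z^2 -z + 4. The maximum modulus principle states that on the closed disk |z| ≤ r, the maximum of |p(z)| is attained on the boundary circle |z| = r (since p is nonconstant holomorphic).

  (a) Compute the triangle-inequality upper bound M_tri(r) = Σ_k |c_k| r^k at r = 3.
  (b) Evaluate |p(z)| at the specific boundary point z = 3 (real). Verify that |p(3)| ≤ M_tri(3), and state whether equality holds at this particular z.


Coefficients: c_0 = 4, c_1 = -1, c_2 = -2, c_3 = 1. Radius r = 3.
Part (a). Triangle bound: M_tri(r) = Σ_k |c_k| r^k
  = |4|·3^0 + |-1|·3^1 + |-2|·3^2 + |1|·3^3
  = 4 + 3 + 18 + 27 = 52.
This bounds M(r) := max_{|z|=r} |p(z)| from above; equality holds iff all terms c_k z^k can be made to align in phase at a single z on |z|=r.
Part (b). At z = 3 (real, on the circle |z| = r):
  p(3) = (4)·3^0 + (-1)·3^1 + (-2)·3^2 + (1)·3^3 = 10.
  |p(3)| = 10.
Check: |p(3)| = 10 ≤ 52 = M_tri(3). ✓ Equality does not hold at z = 3 (the coefficients have mixed signs, so the terms do not all align in phase there).

M_tri(3) = 52; |p(3)| = 10; equality at z=3: no.


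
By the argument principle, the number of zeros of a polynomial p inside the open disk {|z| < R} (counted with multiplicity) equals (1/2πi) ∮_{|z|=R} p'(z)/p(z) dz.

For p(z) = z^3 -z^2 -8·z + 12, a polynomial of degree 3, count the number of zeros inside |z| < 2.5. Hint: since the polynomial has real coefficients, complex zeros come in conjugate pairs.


The zeros of p are: 2, -3, 2.
Their magnitudes are: 2, 3, 2.
Zeros with |z| < R = 2.5: 2, 2.
Count = 2.
By the argument principle, (1/2πi) ∮_{|z|=R} p'(z)/p(z) dz equals exactly this count.

Number of zeros inside |z| < 2.5: 2.


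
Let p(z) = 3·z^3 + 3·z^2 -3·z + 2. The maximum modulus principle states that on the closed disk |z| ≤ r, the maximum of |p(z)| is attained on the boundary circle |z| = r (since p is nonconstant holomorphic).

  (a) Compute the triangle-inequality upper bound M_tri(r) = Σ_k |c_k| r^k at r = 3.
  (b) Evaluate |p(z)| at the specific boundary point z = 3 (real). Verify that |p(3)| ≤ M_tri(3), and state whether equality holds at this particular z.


Coefficients: c_0 = 2, c_1 = -3, c_2 = 3, c_3 = 3. Radius r = 3.
Part (a). Triangle bound: M_tri(r) = Σ_k |c_k| r^k
  = |2|·3^0 + |-3|·3^1 + |3|·3^2 + |3|·3^3
  = 2 + 9 + 27 + 81 = 119.
This bounds M(r) := max_{|z|=r} |p(z)| from above; equality holds iff all terms c_k z^k can be made to align in phase at a single z on |z|=r.
Part (b). At z = 3 (real, on the circle |z| = r):
  p(3) = (2)·3^0 + (-3)·3^1 + (3)·3^2 + (3)·3^3 = 101.
  |p(3)| = 101.
Check: |p(3)| = 101 ≤ 119 = M_tri(3). ✓ Equality does not hold at z = 3 (the coefficients have mixed signs, so the terms do not all align in phase there).

M_tri(3) = 119; |p(3)| = 101; equality at z=3: no.


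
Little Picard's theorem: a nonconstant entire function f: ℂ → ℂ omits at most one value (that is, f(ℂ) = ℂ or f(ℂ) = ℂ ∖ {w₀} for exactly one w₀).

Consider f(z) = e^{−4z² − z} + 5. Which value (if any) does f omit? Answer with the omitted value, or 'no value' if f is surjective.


Little Picard bounds the complement of f(ℂ) to at most one point.
The exponent g(z) = −4z² − z is a nonconstant polynomial, hence surjective onto ℂ. So e^{g(z)} takes every value in {e^w : w ∈ ℂ} = ℂ ∖ {0}. Adding 5 shifts the range to ℂ ∖ {5}. f omits exactly 5.

Omitted value: 5.


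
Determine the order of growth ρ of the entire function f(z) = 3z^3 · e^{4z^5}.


M(r) = max_{|z|=r} |3|·|z|^3·|e^{4z^5}| = 3·r^3 · e^{4r^5} (the factors attain their maxima compatibly on |z|=r). Then log M(r) = log 3 + 3·log r + 4r^5, dominated by the last term, so log log M(r) ~ 5·log r. The polynomial factor 3z^3 contributes only a log r term and does not affect the order. ρ = 5.
Therefore ρ = 5.

Order ρ = 5.


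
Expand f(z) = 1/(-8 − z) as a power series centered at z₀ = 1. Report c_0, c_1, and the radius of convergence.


Let w = z − z₀, so z = z₀ + w.
Then -8 − z = -8 − (z₀ + w) = (-8 − z₀) − w = -9 − w.
f(z) = 1/(-9 − w) = (1/(-9)) · 1/(1 − w/(-9)) = Σ_{n≥0} w^n / (-9)^(n+1).
So c_n = 1/(-9)^(n+1):
  c_0 = 1/(-9)^1 = -1/9.
  c_1 = 1/(-9)^2 = 1/81.
The series is valid for |w/d| < 1, i.e. |z − z₀| < |d|.
Radius of convergence: R = |-8 − z₀| = |-9| = 9 (distance from z₀ to the singularity z = -8).

c_0 = -1/9, c_1 = 1/81; R = 9.


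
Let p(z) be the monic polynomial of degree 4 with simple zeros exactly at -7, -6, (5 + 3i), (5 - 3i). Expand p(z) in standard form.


The polynomial is p(z) = ∏_{α ∈ S} (z − α), where S = {-7, -6, (5 + 3i), (5 - 3i)}.
Expanding the product yields: p(z) = z^4 + 3·z^3 -54·z^2 + 22·z + 1428.
Note conjugate pairs combine to real quadratics: (z − (5+3i))(z − (5−3i)) = z² − 10z + 34.
The resulting polynomial has degree 4 and real coefficients as required.

p(z) = z^4 + 3·z^3 -54·z^2 + 22·z + 1428.


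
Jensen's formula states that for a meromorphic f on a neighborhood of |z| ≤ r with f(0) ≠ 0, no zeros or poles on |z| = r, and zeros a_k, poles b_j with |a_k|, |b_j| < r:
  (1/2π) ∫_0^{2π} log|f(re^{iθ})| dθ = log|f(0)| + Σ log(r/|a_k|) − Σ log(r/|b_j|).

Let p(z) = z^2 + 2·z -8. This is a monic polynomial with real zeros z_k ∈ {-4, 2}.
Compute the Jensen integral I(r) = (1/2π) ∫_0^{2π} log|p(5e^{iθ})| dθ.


Zeros: -4, 2; r = 5.
Inside |z| < r: -4, 2. Outside (|z| ≥ r): ∅.
p(0) = -8, so log|p(0)| = log(8) = 2.0794.
Apply Jensen: I(r) = log|p(0)| + Σ_k log(r/|z_k|), summed over zeros inside |z| < r.
  log(r/|z_k|) for z_k = -4: log(5/4) = 0.2231
  log(r/|z_k|) for z_k = 2: log(5/2) = 0.9163
Sum over inside zeros: 1.1394.
I(r) = log|p(0)| + (inside sum) = 2.0794 + 1.1394 = 3.2189.
Closed form (all zeros inside, monic): I(r) = n·log(r) = 2·log(5) = 3.2189. ✓

I(r) ≈ 3.2189.


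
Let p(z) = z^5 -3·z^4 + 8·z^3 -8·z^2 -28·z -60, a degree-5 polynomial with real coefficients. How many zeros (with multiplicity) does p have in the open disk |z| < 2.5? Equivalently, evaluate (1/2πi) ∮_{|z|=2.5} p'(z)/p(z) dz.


The zeros of p are: (-1 + 1i), (-1 - 1i), 3, (1 + 3i), (1 - 3i).
Their magnitudes are: 1.414, 1.414, 3, 3.162, 3.162.
Zeros with |z| < R = 2.5: (-1 + 1i), (-1 - 1i).
Count = 2.
By the argument principle, (1/2πi) ∮_{|z|=R} p'(z)/p(z) dz equals exactly this count.

Number of zeros inside |z| < 2.5: 2.


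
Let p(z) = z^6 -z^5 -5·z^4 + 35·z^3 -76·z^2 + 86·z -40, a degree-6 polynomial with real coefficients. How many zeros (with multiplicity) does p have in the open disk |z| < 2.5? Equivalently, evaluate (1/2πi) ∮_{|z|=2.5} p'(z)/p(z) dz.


The zeros of p are: (1 + 2i), (1 - 2i), 1, -4, (1 + 1i), (1 - 1i).
Their magnitudes are: 2.236, 2.236, 1, 4, 1.414, 1.414.
Zeros with |z| < R = 2.5: (1 + 2i), (1 - 2i), 1, (1 + 1i), (1 - 1i).
Count = 5.
By the argument principle, (1/2πi) ∮_{|z|=R} p'(z)/p(z) dz equals exactly this count.

Number of zeros inside |z| < 2.5: 5.


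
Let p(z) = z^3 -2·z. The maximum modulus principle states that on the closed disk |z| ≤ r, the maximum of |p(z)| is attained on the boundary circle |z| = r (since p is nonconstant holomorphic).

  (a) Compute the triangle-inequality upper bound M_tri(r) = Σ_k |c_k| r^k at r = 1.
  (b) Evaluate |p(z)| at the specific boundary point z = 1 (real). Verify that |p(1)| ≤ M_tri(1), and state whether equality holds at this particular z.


Coefficients: c_0 = 0, c_1 = -2, c_2 = 0, c_3 = 1. Radius r = 1.
Part (a). Triangle bound: M_tri(r) = Σ_k |c_k| r^k
  = |0|·1^0 + |-2|·1^1 + |0|·1^2 + |1|·1^3
  = 0 + 2 + 0 + 1 = 3.
This bounds M(r) := max_{|z|=r} |p(z)| from above; equality holds iff all terms c_k z^k can be made to align in phase at a single z on |z|=r.
Part (b). At z = 1 (real, on the circle |z| = r):
  p(1) = (0)·1^0 + (-2)·1^1 + (0)·1^2 + (1)·1^3 = -1.
  |p(1)| = 1.
Check: |p(1)| = 1 ≤ 3 = M_tri(1). ✓ Equality does not hold at z = 1 (the coefficients have mixed signs, so the terms do not all align in phase there).

M_tri(1) = 3; |p(1)| = 1; equality at z=1: no.


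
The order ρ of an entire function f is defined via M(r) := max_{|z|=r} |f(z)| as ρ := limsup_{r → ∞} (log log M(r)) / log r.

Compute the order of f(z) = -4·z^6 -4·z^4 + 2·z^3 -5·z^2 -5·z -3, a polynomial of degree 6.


|f(z)| ≤ Σ|c_k|·r^k = O(r^6) as r → ∞. Polynomial growth is O(e^{r^ε}) for every ε > 0 (since r^6/e^{r^ε} → 0), so ρ ≤ ε for all ε > 0, i.e. ρ = 0. Every nonconstant polynomial has order 0.
Therefore ρ = 0.

Order ρ = 0.


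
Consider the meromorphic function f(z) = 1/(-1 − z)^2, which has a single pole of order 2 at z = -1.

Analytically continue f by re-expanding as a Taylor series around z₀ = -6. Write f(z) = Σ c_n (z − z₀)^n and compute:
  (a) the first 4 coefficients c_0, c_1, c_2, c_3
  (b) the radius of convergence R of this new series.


Let w = z − z₀, so z = z₀ + w.
Then -1 − z = -1 − (z₀ + w) = (-1 − z₀) − w = 5 − w.
f(z) = 1/(5 − w)^2 = (1/(5)^2) · (1 − w/(5))^{−2}.
By the binomial series (1−u)^{−2} = Σ_{n≥0} C(n+1, 1) u^n for |u|<1, with u = w/(5):
  c_n = C(n+1, 1) / (5)^(n+2).
  c_0 = 1/(5)^2 = 1/25.
  c_1 = 2/(5)^3 = 2/125.
  c_2 = 3/(5)^4 = 3/625.
  c_3 = 4/(5)^5 = 4/3125.
The series is valid for |w/d| < 1, i.e. |z − z₀| < |d|.
Radius of convergence: R = |-1 − z₀| = |5| = 5 (distance from z₀ to the singularity z = -1).

c_0 = 1/25, c_1 = 2/125, c_2 = 3/625, c_3 = 4/3125; R = 5.


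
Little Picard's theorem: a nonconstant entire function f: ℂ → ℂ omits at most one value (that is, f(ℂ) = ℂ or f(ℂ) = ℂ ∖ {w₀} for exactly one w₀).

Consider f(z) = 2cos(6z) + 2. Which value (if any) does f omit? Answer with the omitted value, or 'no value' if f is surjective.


Little Picard bounds the complement of f(ℂ) to at most one point.
cos is entire and surjective onto ℂ: for every w ∈ ℂ, cos(ζ) = w has a solution ζ ∈ ℂ (e.g., via the complex inverse arccos). With ζ = 6z this gives z = ζ/(6). Then 2·cos(6z) takes every value in 2·ℂ = ℂ, and adding 2 is a bijection of ℂ. So f is surjective and omits no value. (Note: only on the real line is cos bounded by [−1, 1].)

Omitted value: no value.


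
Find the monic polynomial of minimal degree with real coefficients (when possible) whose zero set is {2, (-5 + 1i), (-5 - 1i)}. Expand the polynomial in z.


The polynomial is p(z) = ∏_{α ∈ S} (z − α), where S = {2, (-5 + 1i), (-5 - 1i)}.
Expanding the product yields: p(z) = z^3 + 8·z^2 + 6·z -52.
Note conjugate pairs combine to real quadratics: (z − (-5+1i))(z − (-5−1i)) = z² + 10z + 26.
The resulting polynomial has degree 3 and real coefficients as required.

p(z) = z^3 + 8·z^2 + 6·z -52.


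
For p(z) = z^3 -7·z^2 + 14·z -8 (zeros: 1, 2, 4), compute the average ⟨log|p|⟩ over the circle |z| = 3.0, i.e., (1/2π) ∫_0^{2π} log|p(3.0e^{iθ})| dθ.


Zeros: 1, 2, 4; r = 3.0.
Inside |z| < r: 1, 2. Outside (|z| ≥ r): 4.
p(0) = -8, so log|p(0)| = log(8) = 2.0794.
Apply Jensen: I(r) = log|p(0)| + Σ_k log(r/|z_k|), summed over zeros inside |z| < r.
  log(r/|z_k|) for z_k = 1: log(3.0/1) = 1.0986
  log(r/|z_k|) for z_k = 2: log(3.0/2) = 0.4055
  Outside zeros (4) contribute nothing to the Jensen sum.
Sum over inside zeros: 1.5041.
I(r) = log|p(0)| + (inside sum) = 2.0794 + 1.5041 = 3.5835.
Note: since some zeros are outside |z| ≤ r, the simplified n·log(r) form does NOT apply — only the inside zeros contribute.

I(r) ≈ 3.5835.


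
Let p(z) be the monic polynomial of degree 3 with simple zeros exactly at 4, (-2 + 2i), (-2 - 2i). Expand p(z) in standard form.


The polynomial is p(z) = ∏_{α ∈ S} (z − α), where S = {4, (-2 + 2i), (-2 - 2i)}.
Expanding the product yields: p(z) = z^3 -8·z -32.
Note conjugate pairs combine to real quadratics: (z − (-2+2i))(z − (-2−2i)) = z² + 4z + 8.
The resulting polynomial has degree 3 and real coefficients as required.

p(z) = z^3 -8·z -32.


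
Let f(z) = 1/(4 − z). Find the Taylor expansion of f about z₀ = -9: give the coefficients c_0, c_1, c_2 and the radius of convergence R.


Let w = z − z₀, so z = z₀ + w.
Then 4 − z = 4 − (z₀ + w) = (4 − z₀) − w = 13 − w.
f(z) = 1/(13 − w) = (1/(13)) · 1/(1 − w/(13)) = Σ_{n≥0} w^n / (13)^(n+1).
So c_n = 1/(13)^(n+1):
  c_0 = 1/(13)^1 = 1/13.
  c_1 = 1/(13)^2 = 1/169.
  c_2 = 1/(13)^3 = 1/2197.
The series is valid for |w/d| < 1, i.e. |z − z₀| < |d|.
Radius of convergence: R = |4 − z₀| = |13| = 13 (distance from z₀ to the singularity z = 4).

c_0 = 1/13, c_1 = 1/169, c_2 = 1/2197; R = 13.


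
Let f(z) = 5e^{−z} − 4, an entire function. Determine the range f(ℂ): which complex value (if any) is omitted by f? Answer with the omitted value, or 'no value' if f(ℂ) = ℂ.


Little Picard bounds the complement of f(ℂ) to at most one point.
e^{−z} is never zero on ℂ, so 5·e^{−z} takes every value in ℂ ∖ {0}. Adding -4 shifts the range to ℂ ∖ {-4}. Thus f omits exactly the value -4.

Omitted value: -4.


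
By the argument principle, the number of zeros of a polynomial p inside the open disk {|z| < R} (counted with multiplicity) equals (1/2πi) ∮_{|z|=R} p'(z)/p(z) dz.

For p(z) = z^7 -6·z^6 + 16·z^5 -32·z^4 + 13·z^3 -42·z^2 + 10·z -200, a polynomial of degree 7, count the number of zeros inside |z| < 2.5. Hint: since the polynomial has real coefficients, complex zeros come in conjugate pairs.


The zeros of p are: (-1 + 1i), (-1 - 1i), (1 + 2i), (1 - 2i), (1 + 2i), (1 - 2i), 4.
Their magnitudes are: 1.414, 1.414, 2.236, 2.236, 2.236, 2.236, 4.
Zeros with |z| < R = 2.5: (-1 + 1i), (-1 - 1i), (1 + 2i), (1 - 2i), (1 + 2i), (1 - 2i).
Count = 6.
By the argument principle, (1/2πi) ∮_{|z|=R} p'(z)/p(z) dz equals exactly this count.

Number of zeros inside |z| < 2.5: 6.


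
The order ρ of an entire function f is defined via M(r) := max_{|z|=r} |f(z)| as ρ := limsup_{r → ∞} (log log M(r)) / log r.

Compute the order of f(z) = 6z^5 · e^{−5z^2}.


M(r) = max_{|z|=r} |6|·|z|^5·|e^{−5z^2}| = 6·r^5 · e^{5r^2} (the factors attain their maxima compatibly on |z|=r). Then log M(r) = log 6 + 5·log r + 5r^2, dominated by the last term, so log log M(r) ~ 2·log r. The polynomial factor 6z^5 contributes only a log r term and does not affect the order. ρ = 2.
Therefore ρ = 2.

Order ρ = 2.


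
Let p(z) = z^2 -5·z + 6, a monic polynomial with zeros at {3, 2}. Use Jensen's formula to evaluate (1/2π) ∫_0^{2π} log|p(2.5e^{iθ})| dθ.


Zeros: 2, 3; r = 2.5.
Inside |z| < r: 2. Outside (|z| ≥ r): 3.
p(0) = 6, so log|p(0)| = log(6) = 1.7918.
Apply Jensen: I(r) = log|p(0)| + Σ_k log(r/|z_k|), summed over zeros inside |z| < r.
  log(r/|z_k|) for z_k = 2: log(2.5/2) = 0.2231
  Outside zeros (3) contribute nothing to the Jensen sum.
Sum over inside zeros: 0.2231.
I(r) = log|p(0)| + (inside sum) = 1.7918 + 0.2231 = 2.0149.
Note: since some zeros are outside |z| ≤ r, the simplified n·log(r) form does NOT apply — only the inside zeros contribute.

I(r) ≈ 2.0149.


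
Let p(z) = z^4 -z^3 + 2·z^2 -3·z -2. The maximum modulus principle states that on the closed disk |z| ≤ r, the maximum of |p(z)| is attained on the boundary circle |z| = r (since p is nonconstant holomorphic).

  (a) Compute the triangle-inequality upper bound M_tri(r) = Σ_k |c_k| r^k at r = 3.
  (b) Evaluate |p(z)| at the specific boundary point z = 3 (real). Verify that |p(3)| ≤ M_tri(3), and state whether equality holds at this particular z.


Coefficients: c_0 = -2, c_1 = -3, c_2 = 2, c_3 = -1, c_4 = 1. Radius r = 3.
Part (a). Triangle bound: M_tri(r) = Σ_k |c_k| r^k
  = |-2|·3^0 + |-3|·3^1 + |2|·3^2 + |-1|·3^3 + |1|·3^4
  = 2 + 9 + 18 + 27 + 81 = 137.
This bounds M(r) := max_{|z|=r} |p(z)| from above; equality holds iff all terms c_k z^k can be made to align in phase at a single z on |z|=r.
Part (b). At z = 3 (real, on the circle |z| = r):
  p(3) = (-2)·3^0 + (-3)·3^1 + (2)·3^2 + (-1)·3^3 + (1)·3^4 = 61.
  |p(3)| = 61.
Check: |p(3)| = 61 ≤ 137 = M_tri(3). ✓ Equality does not hold at z = 3 (the coefficients have mixed signs, so the terms do not all align in phase there).

M_tri(3) = 137; |p(3)| = 61; equality at z=3: no.


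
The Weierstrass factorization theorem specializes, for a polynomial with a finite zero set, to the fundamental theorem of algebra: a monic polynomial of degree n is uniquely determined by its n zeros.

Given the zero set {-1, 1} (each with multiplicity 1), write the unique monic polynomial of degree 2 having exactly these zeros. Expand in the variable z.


The polynomial is p(z) = ∏_{α ∈ S} (z − α), where S = {-1, 1}.
Expanding the product yields: p(z) = z^2 -1.
The resulting polynomial has degree 2 and real coefficients as required.

p(z) = z^2 -1.


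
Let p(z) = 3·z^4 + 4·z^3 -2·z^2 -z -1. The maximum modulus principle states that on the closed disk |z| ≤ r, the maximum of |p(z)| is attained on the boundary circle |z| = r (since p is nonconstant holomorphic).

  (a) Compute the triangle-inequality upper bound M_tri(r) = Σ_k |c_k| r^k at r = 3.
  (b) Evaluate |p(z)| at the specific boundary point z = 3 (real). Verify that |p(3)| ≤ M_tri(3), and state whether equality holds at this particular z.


Coefficients: c_0 = -1, c_1 = -1, c_2 = -2, c_3 = 4, c_4 = 3. Radius r = 3.
Part (a). Triangle bound: M_tri(r) = Σ_k |c_k| r^k
  = |-1|·3^0 + |-1|·3^1 + |-2|·3^2 + |4|·3^3 + |3|·3^4
  = 1 + 3 + 18 + 108 + 243 = 373.
This bounds M(r) := max_{|z|=r} |p(z)| from above; equality holds iff all terms c_k z^k can be made to align in phase at a single z on |z|=r.
Part (b). At z = 3 (real, on the circle |z| = r):
  p(3) = (-1)·3^0 + (-1)·3^1 + (-2)·3^2 + (4)·3^3 + (3)·3^4 = 329.
  |p(3)| = 329.
Check: |p(3)| = 329 ≤ 373 = M_tri(3). ✓ Equality does not hold at z = 3 (the coefficients have mixed signs, so the terms do not all align in phase there).

M_tri(3) = 373; |p(3)| = 329; equality at z=3: no.


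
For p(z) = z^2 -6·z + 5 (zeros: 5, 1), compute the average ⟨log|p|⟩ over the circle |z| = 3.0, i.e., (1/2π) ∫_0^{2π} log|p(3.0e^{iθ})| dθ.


Zeros: 1, 5; r = 3.0.
Inside |z| < r: 1. Outside (|z| ≥ r): 5.
p(0) = 5, so log|p(0)| = log(5) = 1.6094.
Apply Jensen: I(r) = log|p(0)| + Σ_k log(r/|z_k|), summed over zeros inside |z| < r.
  log(r/|z_k|) for z_k = 1: log(3.0/1) = 1.0986
  Outside zeros (5) contribute nothing to the Jensen sum.
Sum over inside zeros: 1.0986.
I(r) = log|p(0)| + (inside sum) = 1.6094 + 1.0986 = 2.7081.
Note: since some zeros are outside |z| ≤ r, the simplified n·log(r) form does NOT apply — only the inside zeros contribute.

I(r) ≈ 2.7081.


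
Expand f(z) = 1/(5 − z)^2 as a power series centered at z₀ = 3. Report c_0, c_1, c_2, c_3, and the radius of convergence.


Let w = z − z₀, so z = z₀ + w.
Then 5 − z = 5 − (z₀ + w) = (5 − z₀) − w = 2 − w.
f(z) = 1/(2 − w)^2 = (1/(2)^2) · (1 − w/(2))^{−2}.
By the binomial series (1−u)^{−2} = Σ_{n≥0} C(n+1, 1) u^n for |u|<1, with u = w/(2):
  c_n = C(n+1, 1) / (2)^(n+2).
  c_0 = 1/(2)^2 = 1/4.
  c_1 = 2/(2)^3 = 1/4.
  c_2 = 3/(2)^4 = 3/16.
  c_3 = 4/(2)^5 = 1/8.
The series is valid for |w/d| < 1, i.e. |z − z₀| < |d|.
Radius of convergence: R = |5 − z₀| = |2| = 2 (distance from z₀ to the singularity z = 5).

c_0 = 1/4, c_1 = 1/4, c_2 = 3/16, c_3 = 1/8; R = 2.


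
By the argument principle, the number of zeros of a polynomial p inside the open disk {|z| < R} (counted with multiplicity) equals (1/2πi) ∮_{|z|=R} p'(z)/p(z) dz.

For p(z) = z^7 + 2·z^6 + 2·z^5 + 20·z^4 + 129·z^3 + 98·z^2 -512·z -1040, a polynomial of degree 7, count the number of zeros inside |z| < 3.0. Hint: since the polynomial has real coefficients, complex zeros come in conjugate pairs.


The zeros of p are: (-2 + 2i), (-2 - 2i), 2, (2 + 3i), (2 - 3i), (-2 + 1i), (-2 - 1i).
Their magnitudes are: 2.828, 2.828, 2, 3.606, 3.606, 2.236, 2.236.
Zeros with |z| < R = 3.0: (-2 + 2i), (-2 - 2i), 2, (-2 + 1i), (-2 - 1i).
Count = 5.
By the argument principle, (1/2πi) ∮_{|z|=R} p'(z)/p(z) dz equals exactly this count.

Number of zeros inside |z| < 3.0: 5.


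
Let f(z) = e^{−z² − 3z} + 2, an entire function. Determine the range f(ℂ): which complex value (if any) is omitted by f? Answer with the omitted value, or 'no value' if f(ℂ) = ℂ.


Little Picard bounds the complement of f(ℂ) to at most one point.
The exponent g(z) = −z² − 3z is a nonconstant polynomial, hence surjective onto ℂ. So e^{g(z)} takes every value in {e^w : w ∈ ℂ} = ℂ ∖ {0}. Adding 2 shifts the range to ℂ ∖ {2}. f omits exactly 2.

Omitted value: 2.


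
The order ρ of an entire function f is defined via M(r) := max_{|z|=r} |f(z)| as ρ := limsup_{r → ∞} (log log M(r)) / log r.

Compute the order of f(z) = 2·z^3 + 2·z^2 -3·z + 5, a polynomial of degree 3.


|f(z)| ≤ Σ|c_k|·r^k = O(r^3) as r → ∞. Polynomial growth is O(e^{r^ε}) for every ε > 0 (since r^3/e^{r^ε} → 0), so ρ ≤ ε for all ε > 0, i.e. ρ = 0. Every nonconstant polynomial has order 0.
Therefore ρ = 0.

Order ρ = 0.


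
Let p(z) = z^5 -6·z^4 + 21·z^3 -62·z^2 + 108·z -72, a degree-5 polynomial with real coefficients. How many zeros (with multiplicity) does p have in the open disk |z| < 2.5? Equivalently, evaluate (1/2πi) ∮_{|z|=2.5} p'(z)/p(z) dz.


The zeros of p are: 2, (0 + 3i), (0 - 3i), 2, 2.
Their magnitudes are: 2, 3, 3, 2, 2.
Zeros with |z| < R = 2.5: 2, 2, 2.
Count = 3.
By the argument principle, (1/2πi) ∮_{|z|=R} p'(z)/p(z) dz equals exactly this count.

Number of zeros inside |z| < 2.5: 3.


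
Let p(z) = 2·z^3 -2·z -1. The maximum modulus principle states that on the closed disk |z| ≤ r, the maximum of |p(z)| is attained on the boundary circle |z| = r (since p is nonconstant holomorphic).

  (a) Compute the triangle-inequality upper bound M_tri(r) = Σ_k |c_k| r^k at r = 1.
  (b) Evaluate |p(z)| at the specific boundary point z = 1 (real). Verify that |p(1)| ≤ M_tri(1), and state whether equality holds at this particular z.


Coefficients: c_0 = -1, c_1 = -2, c_2 = 0, c_3 = 2. Radius r = 1.
Part (a). Triangle bound: M_tri(r) = Σ_k |c_k| r^k
  = |-1|·1^0 + |-2|·1^1 + |0|·1^2 + |2|·1^3
  = 1 + 2 + 0 + 2 = 5.
This bounds M(r) := max_{|z|=r} |p(z)| from above; equality holds iff all terms c_k z^k can be made to align in phase at a single z on |z|=r.
Part (b). At z = 1 (real, on the circle |z| = r):
  p(1) = (-1)·1^0 + (-2)·1^1 + (0)·1^2 + (2)·1^3 = -1.
  |p(1)| = 1.
Check: |p(1)| = 1 ≤ 5 = M_tri(1). ✓ Equality does not hold at z = 1 (the coefficients have mixed signs, so the terms do not all align in phase there).

M_tri(1) = 5; |p(1)| = 1; equality at z=1: no.


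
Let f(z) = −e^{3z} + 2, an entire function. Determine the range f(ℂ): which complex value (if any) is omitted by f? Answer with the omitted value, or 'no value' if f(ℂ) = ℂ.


Little Picard bounds the complement of f(ℂ) to at most one point.
e^{3z} is never zero on ℂ, so -1·e^{3z} takes every value in ℂ ∖ {0}. Adding 2 shifts the range to ℂ ∖ {2}. Thus f omits exactly the value 2.

Omitted value: 2.


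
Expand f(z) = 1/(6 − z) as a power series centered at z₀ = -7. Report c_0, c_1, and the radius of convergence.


Let w = z − z₀, so z = z₀ + w.
Then 6 − z = 6 − (z₀ + w) = (6 − z₀) − w = 13 − w.
f(z) = 1/(13 − w) = (1/(13)) · 1/(1 − w/(13)) = Σ_{n≥0} w^n / (13)^(n+1).
So c_n = 1/(13)^(n+1):
  c_0 = 1/(13)^1 = 1/13.
  c_1 = 1/(13)^2 = 1/169.
The series is valid for |w/d| < 1, i.e. |z − z₀| < |d|.
Radius of convergence: R = |6 − z₀| = |13| = 13 (distance from z₀ to the singularity z = 6).

c_0 = 1/13, c_1 = 1/169; R = 13.


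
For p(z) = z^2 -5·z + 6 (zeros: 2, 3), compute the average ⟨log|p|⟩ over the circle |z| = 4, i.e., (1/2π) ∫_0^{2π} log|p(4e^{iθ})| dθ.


Zeros: 2, 3; r = 4.
Inside |z| < r: 2, 3. Outside (|z| ≥ r): ∅.
p(0) = 6, so log|p(0)| = log(6) = 1.7918.
Apply Jensen: I(r) = log|p(0)| + Σ_k log(r/|z_k|), summed over zeros inside |z| < r.
  log(r/|z_k|) for z_k = 2: log(4/2) = 0.6931
  log(r/|z_k|) for z_k = 3: log(4/3) = 0.2877
Sum over inside zeros: 0.9808.
I(r) = log|p(0)| + (inside sum) = 1.7918 + 0.9808 = 2.7726.
Closed form (all zeros inside, monic): I(r) = n·log(r) = 2·log(4) = 2.7726. ✓

I(r) ≈ 2.7726.


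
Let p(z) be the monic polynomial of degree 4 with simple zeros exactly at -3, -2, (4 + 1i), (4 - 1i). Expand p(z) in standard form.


The polynomial is p(z) = ∏_{α ∈ S} (z − α), where S = {-3, -2, (4 + 1i), (4 - 1i)}.
Expanding the product yields: p(z) = z^4 -3·z^3 -17·z^2 + 37·z + 102.
Note conjugate pairs combine to real quadratics: (z − (4+1i))(z − (4−1i)) = z² − 8z + 17.
The resulting polynomial has degree 4 and real coefficients as required.

p(z) = z^4 -3·z^3 -17·z^2 + 37·z + 102.


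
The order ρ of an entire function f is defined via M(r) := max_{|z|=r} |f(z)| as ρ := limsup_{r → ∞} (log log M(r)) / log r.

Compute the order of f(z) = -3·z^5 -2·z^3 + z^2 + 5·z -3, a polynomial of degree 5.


|f(z)| ≤ Σ|c_k|·r^k = O(r^5) as r → ∞. Polynomial growth is O(e^{r^ε}) for every ε > 0 (since r^5/e^{r^ε} → 0), so ρ ≤ ε for all ε > 0, i.e. ρ = 0. Every nonconstant polynomial has order 0.
Therefore ρ = 0.

Order ρ = 0.


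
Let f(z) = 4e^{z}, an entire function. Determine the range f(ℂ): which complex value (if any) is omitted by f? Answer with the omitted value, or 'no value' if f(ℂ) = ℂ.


Little Picard bounds the complement of f(ℂ) to at most one point.
e^{z} is never zero on ℂ, so 4·e^{z} takes every value in ℂ ∖ {0}. Adding 0 shifts the range to ℂ ∖ {0}. Thus f omits exactly the value 0.

Omitted value: 0.


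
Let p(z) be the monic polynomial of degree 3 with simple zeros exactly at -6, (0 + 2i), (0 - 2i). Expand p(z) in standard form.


The polynomial is p(z) = ∏_{α ∈ S} (z − α), where S = {-6, (0 + 2i), (0 - 2i)}.
Expanding the product yields: p(z) = z^3 + 6·z^2 + 4·z + 24.
Note conjugate pairs combine to real quadratics: (z − (0+2i))(z − (0−2i)) = z² + 4.
The resulting polynomial has degree 3 and real coefficients as required.

p(z) = z^3 + 6·z^2 + 4·z + 24.


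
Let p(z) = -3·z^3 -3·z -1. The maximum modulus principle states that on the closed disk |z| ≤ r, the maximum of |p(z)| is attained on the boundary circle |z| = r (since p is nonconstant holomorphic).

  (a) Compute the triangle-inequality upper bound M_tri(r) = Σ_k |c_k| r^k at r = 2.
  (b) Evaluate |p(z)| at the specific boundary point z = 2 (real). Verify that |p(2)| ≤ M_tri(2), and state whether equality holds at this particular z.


Coefficients: c_0 = -1, c_1 = -3, c_2 = 0, c_3 = -3. Radius r = 2.
Part (a). Triangle bound: M_tri(r) = Σ_k |c_k| r^k
  = |-1|·2^0 + |-3|·2^1 + |0|·2^2 + |-3|·2^3
  = 1 + 6 + 0 + 24 = 31.
This bounds M(r) := max_{|z|=r} |p(z)| from above; equality holds iff all terms c_k z^k can be made to align in phase at a single z on |z|=r.
Part (b). At z = 2 (real, on the circle |z| = r):
  p(2) = (-1)·2^0 + (-3)·2^1 + (0)·2^2 + (-3)·2^3 = -31.
  |p(2)| = 31.
Since all nonzero coefficients share the same sign, |p(2)| = 31 = M_tri(2); the triangle bound is attained at z = 2, so in fact M(r) = 31.

M_tri(2) = 31; |p(2)| = 31; equality at z=2: yes.
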